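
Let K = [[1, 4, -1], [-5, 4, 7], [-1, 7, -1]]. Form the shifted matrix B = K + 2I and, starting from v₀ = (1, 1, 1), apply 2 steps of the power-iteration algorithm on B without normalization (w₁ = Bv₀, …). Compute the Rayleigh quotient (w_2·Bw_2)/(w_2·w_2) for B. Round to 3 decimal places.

μ ≈ 8.492

B = K + 2I has rows (3, 4, -1); (-5, 6, 7); (-1, 7, 1)
w1 = Bv₀ = (3·1 + 4·1 + (-1)·1; (-5)·1 + 6·1 + 7·1; (-1)·1 + 7·1 + 1·1) = (6, 8, 7)
w2 = Bw1 = (3·6 + 4·8 + (-1)·7; (-5)·6 + 6·8 + 7·7; (-1)·6 + 7·8 + 1·7) = (43, 67, 57)
Bw2 = (340, 586, 483)
w2·Bw2 = 81413; w2·w2 = 9587; μ ≈ 81413/9587 = 8.492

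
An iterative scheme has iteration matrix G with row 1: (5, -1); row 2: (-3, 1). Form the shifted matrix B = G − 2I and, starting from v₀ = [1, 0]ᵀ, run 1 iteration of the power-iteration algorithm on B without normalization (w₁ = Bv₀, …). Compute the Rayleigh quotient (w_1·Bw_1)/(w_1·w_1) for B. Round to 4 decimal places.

3.0000

B = G − 2I has rows (3, -1); (-3, -1)
w1 = Bv₀ = (3·1 + (-1)·0; (-3)·1 + (-1)·0) = (3, -3)
Bw1 = (12, -6)
w1·Bw1 = 54; w1·w1 = 18; μ ≈ 54/18 = 3.0000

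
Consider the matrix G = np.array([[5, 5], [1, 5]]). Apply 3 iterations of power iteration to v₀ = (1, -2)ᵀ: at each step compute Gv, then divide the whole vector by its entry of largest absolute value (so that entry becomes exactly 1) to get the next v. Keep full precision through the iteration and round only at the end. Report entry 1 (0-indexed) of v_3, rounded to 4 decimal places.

0.5333

Gv0 = (-5.00000, -9.00000); divide by -9.00000 → v1 = (0.55556, 1.00000)
Gv1 = (7.77778, 5.55556); divide by 7.77778 → v2 = (1.00000, 0.71429)
Gv2 = (8.57143, 4.57143); divide by 8.57143 → v3 = (1.00000, 0.53333)
Requested entry of v3: -320/-600 = 0.5333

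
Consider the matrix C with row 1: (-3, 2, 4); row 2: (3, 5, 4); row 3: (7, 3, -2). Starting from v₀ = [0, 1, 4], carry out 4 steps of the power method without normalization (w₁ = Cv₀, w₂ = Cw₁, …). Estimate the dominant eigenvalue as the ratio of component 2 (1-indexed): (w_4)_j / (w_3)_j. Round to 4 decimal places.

w1 = Cv₀ = ((-3)·0 + 2·1 + 4·4; 3·0 + 5·1 + 4·4; 7·0 + 3·1 + (-2)·4) = (18, 21, -5)
w2 = Cw1 = ((-3)·18 + 2·21 + 4·(-5); 3·18 + 5·21 + 4·(-5); 7·18 + 3·21 + (-2)·(-5)) = (-32, 139, 199)
w3 = Cw2 = (1170, 1395, -205)
w4 = Cw3 = (-1540, 9665, 12785)
Ratio at component: 9665 / 1395 = 6.9283

λ ≈ 6.9283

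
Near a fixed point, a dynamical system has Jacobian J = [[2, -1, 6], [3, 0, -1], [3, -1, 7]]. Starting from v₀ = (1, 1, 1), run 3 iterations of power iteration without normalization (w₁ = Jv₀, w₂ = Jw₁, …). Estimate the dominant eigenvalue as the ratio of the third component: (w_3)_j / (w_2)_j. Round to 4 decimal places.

λ ≈ 9.2683

w1 = Jv₀ = (2·1 + (-1)·1 + 6·1; 3·1 + 0·1 + (-1)·1; 3·1 + (-1)·1 + 7·1) = (7, 2, 9)
w2 = Jw1 = (2·7 + (-1)·2 + 6·9; 3·7 + 0·2 + (-1)·9; 3·7 + (-1)·2 + 7·9) = (66, 12, 82)
w3 = Jw2 = (612, 116, 760)
Ratio at component: 760 / 82 = 9.2683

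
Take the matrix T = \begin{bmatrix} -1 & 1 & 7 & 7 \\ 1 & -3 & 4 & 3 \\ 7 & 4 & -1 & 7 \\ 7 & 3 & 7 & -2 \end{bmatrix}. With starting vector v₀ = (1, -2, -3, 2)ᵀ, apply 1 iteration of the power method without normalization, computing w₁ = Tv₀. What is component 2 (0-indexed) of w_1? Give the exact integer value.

w1 = Tv₀ = ((-1)·1 + 1·(-2) + 7·(-3) + 7·2; 1·1 + (-3)·(-2) + 4·(-3) + 3·2; 7·1 + 4·(-2) + (-1)·(-3) + 7·2; 7·1 + 3·(-2) + 7·(-3) + (-2)·2) = (-10, 1, 16, -24)
The requested component of w1 is 16.

16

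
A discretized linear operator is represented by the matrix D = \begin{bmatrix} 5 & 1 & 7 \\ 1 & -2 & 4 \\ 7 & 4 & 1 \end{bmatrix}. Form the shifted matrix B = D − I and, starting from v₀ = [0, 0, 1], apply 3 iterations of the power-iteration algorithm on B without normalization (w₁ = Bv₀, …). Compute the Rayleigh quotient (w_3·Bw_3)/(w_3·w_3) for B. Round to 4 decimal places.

B = D − I has rows (4, 1, 7); (1, -3, 4); (7, 4, 0)
w1 = Bv₀ = (4·0 + 1·0 + 7·1; 1·0 + (-3)·0 + 4·1; 7·0 + 4·0 + 0·1) = (7, 4, 0)
w2 = Bw1 = (4·7 + 1·4 + 7·0; 1·7 + (-3)·4 + 4·0; 7·7 + 4·4 + 0·0) = (32, -5, 65)
w3 = Bw2 = (578, 307, 204)
Bw3 = (4047, 473, 5274)
w3·Bw3 = 3560273; w3·w3 = 469949; μ ≈ 3560273/469949 = 7.5759

7.5759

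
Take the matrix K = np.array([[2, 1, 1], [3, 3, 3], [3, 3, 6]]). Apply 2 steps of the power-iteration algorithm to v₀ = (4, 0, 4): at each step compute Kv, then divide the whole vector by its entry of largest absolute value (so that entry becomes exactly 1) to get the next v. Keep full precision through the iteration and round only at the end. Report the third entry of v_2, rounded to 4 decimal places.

Kv0 = (12.00000, 24.00000, 36.00000); divide by 36.00000 → v1 = (0.33333, 0.66667, 1.00000)
Kv1 = (2.33333, 6.00000, 9.00000); divide by 9.00000 → v2 = (0.25926, 0.66667, 1.00000)
Requested entry of v2: 324/324 = 1.0000

1.0000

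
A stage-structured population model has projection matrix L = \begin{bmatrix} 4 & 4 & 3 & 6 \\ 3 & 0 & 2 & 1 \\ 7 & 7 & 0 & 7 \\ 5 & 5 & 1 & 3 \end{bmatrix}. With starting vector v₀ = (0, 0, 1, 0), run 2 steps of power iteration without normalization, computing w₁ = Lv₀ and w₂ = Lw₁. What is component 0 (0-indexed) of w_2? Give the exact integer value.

26

w1 = Lv₀ = (4·0 + 4·0 + 3·1 + 6·0; 3·0 + 0·0 + 2·1 + 1·0; 7·0 + 7·0 + 0·1 + 7·0; 5·0 + 5·0 + 1·1 + 3·0) = (3, 2, 0, 1)
w2 = Lw1 = (4·3 + 4·2 + 3·0 + 6·1; 3·3 + 0·2 + 2·0 + 1·1; 7·3 + 7·2 + 0·0 + 7·1; 5·3 + 5·2 + 1·0 + 3·1) = (26, 10, 42, 28)
The requested component of w2 is 26.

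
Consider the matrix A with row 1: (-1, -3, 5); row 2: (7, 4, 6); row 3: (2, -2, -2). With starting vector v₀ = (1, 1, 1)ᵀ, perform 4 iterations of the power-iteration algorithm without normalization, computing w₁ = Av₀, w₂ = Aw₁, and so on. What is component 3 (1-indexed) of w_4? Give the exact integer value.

w1 = Av₀ = (1, 17, -2)
w2 = Aw1 = (-62, 63, -28)
w3 = Aw2 = (-267, -350, -194)
w4 = Aw3 = (347, -4433, 554)
The requested component of w4 is 554.

554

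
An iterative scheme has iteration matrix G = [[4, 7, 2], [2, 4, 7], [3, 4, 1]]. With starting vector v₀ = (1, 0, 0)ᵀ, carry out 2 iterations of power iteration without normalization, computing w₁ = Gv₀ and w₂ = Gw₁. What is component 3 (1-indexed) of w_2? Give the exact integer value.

23

w1 = Gv₀ = (4·1 + 7·0 + 2·0; 2·1 + 4·0 + 7·0; 3·1 + 4·0 + 1·0) = (4, 2, 3)
w2 = Gw1 = (4·4 + 7·2 + 2·3; 2·4 + 4·2 + 7·3; 3·4 + 4·2 + 1·3) = (36, 37, 23)
The requested component of w2 is 23.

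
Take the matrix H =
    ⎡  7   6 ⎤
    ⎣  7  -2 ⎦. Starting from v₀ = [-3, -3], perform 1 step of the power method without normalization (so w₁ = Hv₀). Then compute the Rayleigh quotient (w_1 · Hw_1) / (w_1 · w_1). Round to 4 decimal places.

w1 = Hv₀ = (7·(-3) + 6·(-3); 7·(-3) + (-2)·(-3)) = (-39, -15)
Hw1 = (-363, -243)
w1·Hw1 = (-39)·(-363) + (-15)·(-243) = 17802; w1·w1 = (-39)·(-39) + (-15)·(-15) = 1746
λ ≈ 17802/1746 = 10.1959

10.1959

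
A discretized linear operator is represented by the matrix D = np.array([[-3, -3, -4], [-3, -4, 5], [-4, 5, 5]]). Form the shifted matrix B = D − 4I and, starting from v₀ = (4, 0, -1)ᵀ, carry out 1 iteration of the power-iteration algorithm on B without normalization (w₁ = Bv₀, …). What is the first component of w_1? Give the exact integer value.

B = D − 4I has rows (-7, -3, -4); (-3, -8, 5); (-4, 5, 1)
w1 = Bv₀ = ((-7)·4 + (-3)·0 + (-4)·(-1); (-3)·4 + (-8)·0 + 5·(-1); (-4)·4 + 5·0 + 1·(-1)) = (-24, -17, -17)
Requested component of w1: -24

-24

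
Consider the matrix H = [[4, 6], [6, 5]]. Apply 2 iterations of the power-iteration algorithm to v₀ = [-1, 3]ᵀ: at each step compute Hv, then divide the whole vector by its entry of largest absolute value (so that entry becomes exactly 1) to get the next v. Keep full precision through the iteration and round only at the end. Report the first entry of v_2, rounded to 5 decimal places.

Hv0 = (14.000000, 9.000000); divide by 14.000000 → v1 = (1.000000, 0.642857)
Hv1 = (7.857143, 9.214286); divide by 9.214286 → v2 = (0.852713, 1.000000)
Requested entry of v2: 110/129 = 0.85271

0.85271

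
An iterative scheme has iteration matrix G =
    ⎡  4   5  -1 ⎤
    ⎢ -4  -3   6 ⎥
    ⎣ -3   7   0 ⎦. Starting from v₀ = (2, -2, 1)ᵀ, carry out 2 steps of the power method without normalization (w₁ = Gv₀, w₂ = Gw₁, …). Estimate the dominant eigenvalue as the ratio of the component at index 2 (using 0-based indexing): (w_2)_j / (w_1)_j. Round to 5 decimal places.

-1.85000

w1 = Gv₀ = (4·2 + 5·(-2) + (-1)·1; (-4)·2 + (-3)·(-2) + 6·1; (-3)·2 + 7·(-2) + 0·1) = (-3, 4, -20)
w2 = Gw1 = (4·(-3) + 5·4 + (-1)·(-20); (-4)·(-3) + (-3)·4 + 6·(-20); (-3)·(-3) + 7·4 + 0·(-20)) = (28, -120, 37)
Ratio at component: 37 / -20 = -1.85000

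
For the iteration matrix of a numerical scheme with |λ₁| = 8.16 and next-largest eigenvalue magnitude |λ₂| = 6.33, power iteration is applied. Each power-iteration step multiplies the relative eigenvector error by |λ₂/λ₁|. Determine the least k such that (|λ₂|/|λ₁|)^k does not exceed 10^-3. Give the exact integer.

|λ₂/λ₁| = 6.33/8.16 = 0.77574
Need k ≥ ln(10^-3) / ln(0.77574) = -6.9078 / -0.2539 ≈ 27.202
Smallest integer k satisfying the bound: 28

28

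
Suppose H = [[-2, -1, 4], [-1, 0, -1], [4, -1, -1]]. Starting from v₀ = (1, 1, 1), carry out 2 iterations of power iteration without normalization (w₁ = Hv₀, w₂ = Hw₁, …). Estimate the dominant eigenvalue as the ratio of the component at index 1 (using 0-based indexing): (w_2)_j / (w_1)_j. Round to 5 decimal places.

w1 = Hv₀ = (1, -2, 2)
w2 = Hw1 = (8, -3, 4)
Ratio at component: -3 / -2 = 1.50000

λ ≈ 1.50000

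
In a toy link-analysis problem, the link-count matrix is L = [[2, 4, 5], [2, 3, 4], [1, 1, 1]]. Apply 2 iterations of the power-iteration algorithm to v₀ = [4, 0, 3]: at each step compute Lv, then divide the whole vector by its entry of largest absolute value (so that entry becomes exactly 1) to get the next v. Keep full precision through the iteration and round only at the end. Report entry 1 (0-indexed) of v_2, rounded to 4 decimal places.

0.8323

Lv0 = (23.00000, 20.00000, 7.00000); divide by 23.00000 → v1 = (1.00000, 0.86957, 0.30435)
Lv1 = (7.00000, 5.82609, 2.17391); divide by 7.00000 → v2 = (1.00000, 0.83230, 0.31056)
Requested entry of v2: 134/161 = 0.8323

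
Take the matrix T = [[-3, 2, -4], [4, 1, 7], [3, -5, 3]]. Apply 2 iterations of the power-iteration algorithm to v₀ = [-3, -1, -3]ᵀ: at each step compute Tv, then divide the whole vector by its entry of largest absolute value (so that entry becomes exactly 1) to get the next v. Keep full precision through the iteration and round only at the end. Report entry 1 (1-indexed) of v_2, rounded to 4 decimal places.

Tv0 = (19.00000, -34.00000, -13.00000); divide by -34.00000 → v1 = (-0.55882, 1.00000, 0.38235)
Tv1 = (2.14706, 1.44118, -5.52941); divide by -5.52941 → v2 = (-0.38830, -0.26064, 1.00000)
Requested entry of v2: -73/188 = -0.3883

-0.3883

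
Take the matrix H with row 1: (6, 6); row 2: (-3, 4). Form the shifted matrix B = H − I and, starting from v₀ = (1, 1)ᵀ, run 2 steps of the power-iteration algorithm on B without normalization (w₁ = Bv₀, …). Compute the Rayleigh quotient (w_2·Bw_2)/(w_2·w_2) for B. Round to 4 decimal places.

B = H − I has rows (5, 6); (-3, 3)
w1 = Bv₀ = (5·1 + 6·1; (-3)·1 + 3·1) = (11, 0)
w2 = Bw1 = (5·11 + 6·0; (-3)·11 + 3·0) = (55, -33)
Bw2 = (77, -264)
w2·Bw2 = 12947; w2·w2 = 4114; μ ≈ 12947/4114 = 3.1471

μ ≈ 3.1471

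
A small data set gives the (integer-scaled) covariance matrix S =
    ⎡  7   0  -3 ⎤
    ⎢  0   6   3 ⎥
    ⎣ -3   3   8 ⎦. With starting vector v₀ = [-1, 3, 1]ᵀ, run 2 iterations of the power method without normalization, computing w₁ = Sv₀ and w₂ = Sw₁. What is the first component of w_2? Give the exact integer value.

w1 = Sv₀ = (7·(-1) + 0·3 + (-3)·1; 0·(-1) + 6·3 + 3·1; (-3)·(-1) + 3·3 + 8·1) = (-10, 21, 20)
w2 = Sw1 = (7·(-10) + 0·21 + (-3)·20; 0·(-10) + 6·21 + 3·20; (-3)·(-10) + 3·21 + 8·20) = (-130, 186, 253)
The requested component of w2 is -130.

-130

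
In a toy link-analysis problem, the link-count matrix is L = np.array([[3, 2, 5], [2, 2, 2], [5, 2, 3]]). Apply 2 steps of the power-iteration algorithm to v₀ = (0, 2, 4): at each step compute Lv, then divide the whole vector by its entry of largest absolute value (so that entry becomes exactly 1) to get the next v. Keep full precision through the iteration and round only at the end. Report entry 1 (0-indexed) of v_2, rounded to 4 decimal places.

Lv0 = (24.00000, 12.00000, 16.00000); divide by 24.00000 → v1 = (1.00000, 0.50000, 0.66667)
Lv1 = (7.33333, 4.33333, 8.00000); divide by 8.00000 → v2 = (0.91667, 0.54167, 1.00000)
Requested entry of v2: 104/192 = 0.5417

0.5417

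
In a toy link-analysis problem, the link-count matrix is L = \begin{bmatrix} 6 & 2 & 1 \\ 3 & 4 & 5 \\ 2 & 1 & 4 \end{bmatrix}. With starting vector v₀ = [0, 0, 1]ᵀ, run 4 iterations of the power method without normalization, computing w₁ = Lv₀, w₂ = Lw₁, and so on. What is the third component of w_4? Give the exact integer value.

1505

w1 = Lv₀ = (1, 5, 4)
w2 = Lw1 = (20, 43, 23)
w3 = Lw2 = (229, 347, 175)
w4 = Lw3 = (2243, 2950, 1505)
The requested component of w4 is 1505.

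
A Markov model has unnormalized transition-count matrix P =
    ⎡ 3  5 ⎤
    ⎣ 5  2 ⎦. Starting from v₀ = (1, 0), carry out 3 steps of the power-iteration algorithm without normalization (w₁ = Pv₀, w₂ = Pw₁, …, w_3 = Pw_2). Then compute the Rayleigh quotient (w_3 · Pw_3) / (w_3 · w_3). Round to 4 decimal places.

λ ≈ 7.5132

w1 = Pv₀ = (3, 5)
w2 = Pw1 = (34, 25)
w3 = Pw2 = (227, 220)
Pw3 = (1781, 1575)
w3·Pw3 = 227·1781 + 220·1575 = 750787; w3·w3 = 227·227 + 220·220 = 99929
λ ≈ 750787/99929 = 7.5132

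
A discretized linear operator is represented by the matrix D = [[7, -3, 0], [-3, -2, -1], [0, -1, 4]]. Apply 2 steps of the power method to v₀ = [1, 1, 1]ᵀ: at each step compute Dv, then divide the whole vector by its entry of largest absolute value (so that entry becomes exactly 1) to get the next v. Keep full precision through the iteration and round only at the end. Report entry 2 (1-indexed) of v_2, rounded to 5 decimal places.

-0.06522

Dv0 = (4.000000, -6.000000, 3.000000); divide by -6.000000 → v1 = (-0.666667, 1.000000, -0.500000)
Dv1 = (-7.666667, 0.500000, -3.000000); divide by -7.666667 → v2 = (1.000000, -0.065217, 0.391304)
Requested entry of v2: -3/46 = -0.06522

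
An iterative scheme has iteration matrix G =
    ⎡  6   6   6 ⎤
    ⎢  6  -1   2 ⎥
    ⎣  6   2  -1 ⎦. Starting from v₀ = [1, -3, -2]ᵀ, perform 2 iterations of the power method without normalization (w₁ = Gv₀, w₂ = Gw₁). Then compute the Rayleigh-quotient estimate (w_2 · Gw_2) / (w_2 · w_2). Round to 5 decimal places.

w1 = Gv₀ = (6·1 + 6·(-3) + 6·(-2); 6·1 + (-1)·(-3) + 2·(-2); 6·1 + 2·(-3) + (-1)·(-2)) = (-24, 5, 2)
w2 = Gw1 = (6·(-24) + 6·5 + 6·2; 6·(-24) + (-1)·5 + 2·2; 6·(-24) + 2·5 + (-1)·2) = (-102, -145, -136)
Gw2 = (-2298, -739, -766)
w2·Gw2 = (-102)·(-2298) + (-145)·(-739) + (-136)·(-766) = 445727; w2·w2 = (-102)·(-102) + (-145)·(-145) + (-136)·(-136) = 49925
λ ≈ 445727/49925 = 8.92793

λ ≈ 8.92793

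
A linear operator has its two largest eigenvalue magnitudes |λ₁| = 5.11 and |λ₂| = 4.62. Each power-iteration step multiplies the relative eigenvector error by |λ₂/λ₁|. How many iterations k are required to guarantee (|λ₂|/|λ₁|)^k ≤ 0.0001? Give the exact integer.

|λ₂/λ₁| = 4.62/5.11 = 0.90411
Need k ≥ ln(0.0001) / ln(0.90411) = -9.2103 / -0.1008 ≈ 91.368
Smallest integer k satisfying the bound: 92

92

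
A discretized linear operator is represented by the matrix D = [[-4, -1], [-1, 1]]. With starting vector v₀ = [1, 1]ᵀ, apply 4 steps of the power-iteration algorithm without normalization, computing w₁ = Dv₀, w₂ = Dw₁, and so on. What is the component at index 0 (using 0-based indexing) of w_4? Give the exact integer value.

w1 = Dv₀ = ((-4)·1 + (-1)·1; (-1)·1 + 1·1) = (-5, 0)
w2 = Dw1 = ((-4)·(-5) + (-1)·0; (-1)·(-5) + 1·0) = (20, 5)
w3 = Dw2 = (-85, -15)
w4 = Dw3 = (355, 70)
The requested component of w4 is 355.

355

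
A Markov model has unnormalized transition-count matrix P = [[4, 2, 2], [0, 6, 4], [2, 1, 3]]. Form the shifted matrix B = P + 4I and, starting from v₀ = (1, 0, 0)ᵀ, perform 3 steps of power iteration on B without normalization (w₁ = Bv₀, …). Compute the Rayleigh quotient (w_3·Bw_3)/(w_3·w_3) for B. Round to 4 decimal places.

B = P + 4I has rows (8, 2, 2); (0, 10, 4); (2, 1, 7)
w1 = Bv₀ = (8·1 + 2·0 + 2·0; 0·1 + 10·0 + 4·0; 2·1 + 1·0 + 7·0) = (8, 0, 2)
w2 = Bw1 = (8·8 + 2·0 + 2·2; 0·8 + 10·0 + 4·2; 2·8 + 1·0 + 7·2) = (68, 8, 30)
w3 = Bw2 = (620, 200, 354)
Bw3 = (6068, 3416, 3918)
w3·Bw3 = 5832332; w3·w3 = 549716; μ ≈ 5832332/549716 = 10.6097

μ ≈ 10.6097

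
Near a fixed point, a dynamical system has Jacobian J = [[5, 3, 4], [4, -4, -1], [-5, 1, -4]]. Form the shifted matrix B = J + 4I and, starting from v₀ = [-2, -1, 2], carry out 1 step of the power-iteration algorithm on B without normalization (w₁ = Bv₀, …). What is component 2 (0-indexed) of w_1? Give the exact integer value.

9

B = J + 4I has rows (9, 3, 4); (4, 0, -1); (-5, 1, 0)
w1 = Bv₀ = (9·(-2) + 3·(-1) + 4·2; 4·(-2) + 0·(-1) + (-1)·2; (-5)·(-2) + 1·(-1) + 0·2) = (-13, -10, 9)
Requested component of w1: 9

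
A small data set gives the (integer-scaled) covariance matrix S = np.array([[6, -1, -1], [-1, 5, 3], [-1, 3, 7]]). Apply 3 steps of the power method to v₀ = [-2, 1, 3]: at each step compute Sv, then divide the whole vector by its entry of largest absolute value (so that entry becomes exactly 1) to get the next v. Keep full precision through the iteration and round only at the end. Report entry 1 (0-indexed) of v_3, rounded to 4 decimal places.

0.7330

Sv0 = (-16.00000, 16.00000, 26.00000); divide by 26.00000 → v1 = (-0.61538, 0.61538, 1.00000)
Sv1 = (-5.30769, 6.69231, 9.46154); divide by 9.46154 → v2 = (-0.56098, 0.70732, 1.00000)
Sv2 = (-5.07317, 7.09756, 9.68293); divide by 9.68293 → v3 = (-0.52393, 0.73300, 1.00000)
Requested entry of v3: 1746/2382 = 0.7330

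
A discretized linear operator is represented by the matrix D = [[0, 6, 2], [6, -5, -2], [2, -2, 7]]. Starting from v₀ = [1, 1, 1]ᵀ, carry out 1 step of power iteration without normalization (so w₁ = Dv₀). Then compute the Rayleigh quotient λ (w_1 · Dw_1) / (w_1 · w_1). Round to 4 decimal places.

w1 = Dv₀ = (0·1 + 6·1 + 2·1; 6·1 + (-5)·1 + (-2)·1; 2·1 + (-2)·1 + 7·1) = (8, -1, 7)
Dw1 = (8, 39, 67)
w1·Dw1 = 8·8 + (-1)·39 + 7·67 = 494; w1·w1 = 8·8 + (-1)·(-1) + 7·7 = 114
λ ≈ 494/114 = 4.3333

4.3333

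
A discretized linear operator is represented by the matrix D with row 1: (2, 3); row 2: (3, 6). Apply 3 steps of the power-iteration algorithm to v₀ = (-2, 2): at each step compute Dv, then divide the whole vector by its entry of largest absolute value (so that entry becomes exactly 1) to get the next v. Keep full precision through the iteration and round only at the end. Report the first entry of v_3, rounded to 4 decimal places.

0.5346

Dv0 = (2.00000, 6.00000); divide by 6.00000 → v1 = (0.33333, 1.00000)
Dv1 = (3.66667, 7.00000); divide by 7.00000 → v2 = (0.52381, 1.00000)
Dv2 = (4.04762, 7.57143); divide by 7.57143 → v3 = (0.53459, 1.00000)
Requested entry of v3: 170/318 = 0.5346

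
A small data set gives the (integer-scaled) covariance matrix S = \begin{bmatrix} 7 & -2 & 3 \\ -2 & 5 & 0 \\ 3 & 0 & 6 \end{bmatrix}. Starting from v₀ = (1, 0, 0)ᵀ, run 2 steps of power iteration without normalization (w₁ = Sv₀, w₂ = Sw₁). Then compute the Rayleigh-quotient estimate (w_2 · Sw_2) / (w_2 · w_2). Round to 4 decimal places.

λ ≈ 9.9939

w1 = Sv₀ = (7·1 + (-2)·0 + 3·0; (-2)·1 + 5·0 + 0·0; 3·1 + 0·0 + 6·0) = (7, -2, 3)
w2 = Sw1 = (7·7 + (-2)·(-2) + 3·3; (-2)·7 + 5·(-2) + 0·3; 3·7 + 0·(-2) + 6·3) = (62, -24, 39)
Sw2 = (599, -244, 420)
w2·Sw2 = 62·599 + (-24)·(-244) + 39·420 = 59374; w2·w2 = 62·62 + (-24)·(-24) + 39·39 = 5941
λ ≈ 59374/5941 = 9.9939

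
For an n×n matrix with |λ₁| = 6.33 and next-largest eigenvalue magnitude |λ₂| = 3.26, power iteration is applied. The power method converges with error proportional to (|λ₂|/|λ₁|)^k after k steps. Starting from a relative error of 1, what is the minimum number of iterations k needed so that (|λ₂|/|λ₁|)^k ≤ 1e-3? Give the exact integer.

11

|λ₂/λ₁| = 3.26/6.33 = 0.51501
Need k ≥ ln(1e-3) / ln(0.51501) = -6.9078 / -0.6636 ≈ 10.410
Smallest integer k satisfying the bound: 11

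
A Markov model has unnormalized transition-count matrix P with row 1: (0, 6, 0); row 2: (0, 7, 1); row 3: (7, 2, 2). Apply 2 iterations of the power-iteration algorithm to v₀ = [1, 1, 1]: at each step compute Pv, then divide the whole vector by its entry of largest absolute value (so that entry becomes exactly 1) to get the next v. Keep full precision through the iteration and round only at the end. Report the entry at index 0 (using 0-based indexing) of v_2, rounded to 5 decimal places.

Pv0 = (6.000000, 8.000000, 11.000000); divide by 11.000000 → v1 = (0.545455, 0.727273, 1.000000)
Pv1 = (4.363636, 6.090909, 7.272727); divide by 7.272727 → v2 = (0.600000, 0.837500, 1.000000)
Requested entry of v2: 48/80 = 0.60000

0.60000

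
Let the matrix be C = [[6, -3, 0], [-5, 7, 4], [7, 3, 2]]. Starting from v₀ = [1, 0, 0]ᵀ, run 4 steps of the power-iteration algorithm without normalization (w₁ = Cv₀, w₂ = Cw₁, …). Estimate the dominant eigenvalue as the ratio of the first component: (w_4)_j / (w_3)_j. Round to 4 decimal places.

λ ≈ 8.5180

w1 = Cv₀ = (6, -5, 7)
w2 = Cw1 = (51, -37, 41)
w3 = Cw2 = (417, -350, 328)
w4 = Cw3 = (3552, -3223, 2525)
Ratio at component: 3552 / 417 = 8.5180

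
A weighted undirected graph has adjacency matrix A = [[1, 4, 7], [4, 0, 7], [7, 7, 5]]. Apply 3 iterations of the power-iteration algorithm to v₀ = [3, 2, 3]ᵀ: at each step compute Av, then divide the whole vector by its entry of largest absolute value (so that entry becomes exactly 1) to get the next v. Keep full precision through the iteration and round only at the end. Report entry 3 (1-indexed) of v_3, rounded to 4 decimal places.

Av0 = (32.00000, 33.00000, 50.00000); divide by 50.00000 → v1 = (0.64000, 0.66000, 1.00000)
Av1 = (10.28000, 9.56000, 14.10000); divide by 14.10000 → v2 = (0.72908, 0.67801, 1.00000)
Av2 = (10.44113, 9.91631, 14.84965); divide by 14.84965 → v3 = (0.70312, 0.66778, 1.00000)
Requested entry of v3: 10469/10469 = 1.0000

1.0000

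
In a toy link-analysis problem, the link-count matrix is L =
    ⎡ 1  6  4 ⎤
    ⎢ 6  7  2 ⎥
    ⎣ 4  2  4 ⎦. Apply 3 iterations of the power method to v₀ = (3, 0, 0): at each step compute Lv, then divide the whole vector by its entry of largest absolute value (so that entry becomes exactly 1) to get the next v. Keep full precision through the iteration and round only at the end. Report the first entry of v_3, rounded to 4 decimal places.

0.6680

Lv0 = (3.00000, 18.00000, 12.00000); divide by 18.00000 → v1 = (0.16667, 1.00000, 0.66667)
Lv1 = (8.83333, 9.33333, 5.33333); divide by 9.33333 → v2 = (0.94643, 1.00000, 0.57143)
Lv2 = (9.23214, 13.82143, 8.07143); divide by 13.82143 → v3 = (0.66796, 1.00000, 0.58398)
Requested entry of v3: 1551/2322 = 0.6680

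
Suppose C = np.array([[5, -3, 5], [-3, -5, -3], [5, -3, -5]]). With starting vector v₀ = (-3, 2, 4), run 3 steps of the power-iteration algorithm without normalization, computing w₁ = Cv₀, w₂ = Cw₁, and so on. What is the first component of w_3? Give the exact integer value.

-233

w1 = Cv₀ = (-1, -13, -41)
w2 = Cw1 = (-171, 191, 239)
w3 = Cw2 = (-233, -1159, -2623)
The requested component of w3 is -233.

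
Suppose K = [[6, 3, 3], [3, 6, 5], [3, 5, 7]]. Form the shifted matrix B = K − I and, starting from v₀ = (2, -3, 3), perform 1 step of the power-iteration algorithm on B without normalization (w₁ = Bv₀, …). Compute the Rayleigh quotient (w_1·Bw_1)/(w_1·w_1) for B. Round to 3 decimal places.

12.009

B = K − I has rows (5, 3, 3); (3, 5, 5); (3, 5, 6)
w1 = Bv₀ = (10, 6, 9)
Bw1 = (95, 105, 114)
w1·Bw1 = 2606; w1·w1 = 217; μ ≈ 2606/217 = 12.009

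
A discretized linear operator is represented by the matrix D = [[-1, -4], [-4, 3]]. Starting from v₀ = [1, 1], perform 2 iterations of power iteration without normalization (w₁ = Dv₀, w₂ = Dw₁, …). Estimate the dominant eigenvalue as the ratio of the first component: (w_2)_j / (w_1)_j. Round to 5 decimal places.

w1 = Dv₀ = ((-1)·1 + (-4)·1; (-4)·1 + 3·1) = (-5, -1)
w2 = Dw1 = ((-1)·(-5) + (-4)·(-1); (-4)·(-5) + 3·(-1)) = (9, 17)
Ratio at component: 9 / -5 = -1.80000

λ ≈ -1.80000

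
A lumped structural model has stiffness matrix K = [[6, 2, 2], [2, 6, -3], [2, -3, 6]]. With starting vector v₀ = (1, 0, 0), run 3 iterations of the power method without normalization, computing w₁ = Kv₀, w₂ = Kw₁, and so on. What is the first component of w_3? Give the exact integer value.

w1 = Kv₀ = (6·1 + 2·0 + 2·0; 2·1 + 6·0 + (-3)·0; 2·1 + (-3)·0 + 6·0) = (6, 2, 2)
w2 = Kw1 = (6·6 + 2·2 + 2·2; 2·6 + 6·2 + (-3)·2; 2·6 + (-3)·2 + 6·2) = (44, 18, 18)
w3 = Kw2 = (336, 142, 142)
The requested component of w3 is 336.

336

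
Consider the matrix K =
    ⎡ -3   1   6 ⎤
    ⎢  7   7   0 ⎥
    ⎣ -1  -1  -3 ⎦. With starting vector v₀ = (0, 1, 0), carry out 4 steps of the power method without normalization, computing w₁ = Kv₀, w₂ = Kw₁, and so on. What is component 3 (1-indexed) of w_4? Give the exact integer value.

-293

w1 = Kv₀ = ((-3)·0 + 1·1 + 6·0; 7·0 + 7·1 + 0·0; (-1)·0 + (-1)·1 + (-3)·0) = (1, 7, -1)
w2 = Kw1 = ((-3)·1 + 1·7 + 6·(-1); 7·1 + 7·7 + 0·(-1); (-1)·1 + (-1)·7 + (-3)·(-1)) = (-2, 56, -5)
w3 = Kw2 = (32, 378, -39)
w4 = Kw3 = (48, 2870, -293)
The requested component of w4 is -293.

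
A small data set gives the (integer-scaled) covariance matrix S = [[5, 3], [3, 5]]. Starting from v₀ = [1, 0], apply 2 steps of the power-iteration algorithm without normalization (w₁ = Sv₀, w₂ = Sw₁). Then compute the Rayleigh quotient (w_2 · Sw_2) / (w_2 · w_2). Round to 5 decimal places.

w1 = Sv₀ = (5, 3)
w2 = Sw1 = (34, 30)
Sw2 = (260, 252)
w2·Sw2 = 34·260 + 30·252 = 16400; w2·w2 = 34·34 + 30·30 = 2056
λ ≈ 16400/2056 = 7.97665

λ ≈ 7.97665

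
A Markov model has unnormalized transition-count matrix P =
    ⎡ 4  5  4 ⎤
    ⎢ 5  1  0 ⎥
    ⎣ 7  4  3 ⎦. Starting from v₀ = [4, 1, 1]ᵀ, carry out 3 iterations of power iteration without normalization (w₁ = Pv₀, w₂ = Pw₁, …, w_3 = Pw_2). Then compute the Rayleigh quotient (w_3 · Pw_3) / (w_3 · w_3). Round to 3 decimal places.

w1 = Pv₀ = (25, 21, 35)
w2 = Pw1 = (345, 146, 364)
w3 = Pw2 = (3566, 1871, 4091)
Pw3 = (39983, 19701, 44719)
w3·Pw3 = 3566·39983 + 1871·19701 + 4091·44719 = 362385378; w3·w3 = 3566·3566 + 1871·1871 + 4091·4091 = 32953278
λ ≈ 362385378/32953278 = 10.997

10.997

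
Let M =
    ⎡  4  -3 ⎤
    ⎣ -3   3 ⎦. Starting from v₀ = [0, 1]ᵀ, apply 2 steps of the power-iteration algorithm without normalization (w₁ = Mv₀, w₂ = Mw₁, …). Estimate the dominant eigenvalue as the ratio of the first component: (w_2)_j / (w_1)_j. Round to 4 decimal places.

w1 = Mv₀ = (4·0 + (-3)·1; (-3)·0 + 3·1) = (-3, 3)
w2 = Mw1 = (4·(-3) + (-3)·3; (-3)·(-3) + 3·3) = (-21, 18)
Ratio at component: -21 / -3 = 7.0000

7.0000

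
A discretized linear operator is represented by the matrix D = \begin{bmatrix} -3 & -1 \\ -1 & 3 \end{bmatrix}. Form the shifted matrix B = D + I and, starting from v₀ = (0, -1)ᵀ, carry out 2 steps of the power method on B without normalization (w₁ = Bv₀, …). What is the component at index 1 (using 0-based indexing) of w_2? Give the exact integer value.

B = D + I has rows (-2, -1); (-1, 4)
w1 = Bv₀ = ((-2)·0 + (-1)·(-1); (-1)·0 + 4·(-1)) = (1, -4)
w2 = Bw1 = ((-2)·1 + (-1)·(-4); (-1)·1 + 4·(-4)) = (2, -17)
Requested component of w2: -17

-17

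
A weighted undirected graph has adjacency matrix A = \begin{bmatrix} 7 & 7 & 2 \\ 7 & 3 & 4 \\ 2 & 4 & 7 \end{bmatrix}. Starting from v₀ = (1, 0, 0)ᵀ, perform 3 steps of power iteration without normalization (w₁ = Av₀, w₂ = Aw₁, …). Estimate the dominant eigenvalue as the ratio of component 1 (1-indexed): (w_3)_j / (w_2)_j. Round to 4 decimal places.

w1 = Av₀ = (7·1 + 7·0 + 2·0; 7·1 + 3·0 + 4·0; 2·1 + 4·0 + 7·0) = (7, 7, 2)
w2 = Aw1 = (7·7 + 7·7 + 2·2; 7·7 + 3·7 + 4·2; 2·7 + 4·7 + 7·2) = (102, 78, 56)
w3 = Aw2 = (1372, 1172, 908)
Ratio at component: 1372 / 102 = 13.4510

13.4510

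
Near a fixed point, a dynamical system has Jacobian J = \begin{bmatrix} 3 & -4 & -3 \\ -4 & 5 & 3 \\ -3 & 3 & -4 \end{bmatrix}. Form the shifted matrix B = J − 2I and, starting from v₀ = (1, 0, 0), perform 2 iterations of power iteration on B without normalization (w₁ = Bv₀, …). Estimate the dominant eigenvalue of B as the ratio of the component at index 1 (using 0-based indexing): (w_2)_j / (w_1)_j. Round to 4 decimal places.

B = J − 2I has rows (1, -4, -3); (-4, 3, 3); (-3, 3, -6)
w1 = Bv₀ = (1·1 + (-4)·0 + (-3)·0; (-4)·1 + 3·0 + 3·0; (-3)·1 + 3·0 + (-6)·0) = (1, -4, -3)
w2 = Bw1 = (1·1 + (-4)·(-4) + (-3)·(-3); (-4)·1 + 3·(-4) + 3·(-3); (-3)·1 + 3·(-4) + (-6)·(-3)) = (26, -25, 3)
Ratio: -25/-4 = 6.2500

6.2500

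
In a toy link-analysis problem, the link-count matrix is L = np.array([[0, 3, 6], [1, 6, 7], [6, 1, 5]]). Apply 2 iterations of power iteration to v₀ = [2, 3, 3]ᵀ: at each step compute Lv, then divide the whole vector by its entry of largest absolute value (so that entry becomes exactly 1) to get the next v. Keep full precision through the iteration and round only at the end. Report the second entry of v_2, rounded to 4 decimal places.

Lv0 = (27.00000, 41.00000, 30.00000); divide by 41.00000 → v1 = (0.65854, 1.00000, 0.73171)
Lv1 = (7.39024, 11.78049, 8.60976); divide by 11.78049 → v2 = (0.62733, 1.00000, 0.73085)
Requested entry of v2: 483/483 = 1.0000

1.0000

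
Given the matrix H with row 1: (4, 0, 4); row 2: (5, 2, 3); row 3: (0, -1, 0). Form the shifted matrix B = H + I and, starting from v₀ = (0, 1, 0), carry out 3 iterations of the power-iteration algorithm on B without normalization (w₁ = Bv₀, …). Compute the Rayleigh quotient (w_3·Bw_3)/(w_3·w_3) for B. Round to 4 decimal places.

B = H + I has rows (5, 0, 4); (5, 3, 3); (0, -1, 1)
w1 = Bv₀ = (0, 3, -1)
w2 = Bw1 = (-4, 6, -4)
w3 = Bw2 = (-36, -14, -10)
Bw3 = (-220, -252, 4)
w3·Bw3 = 11408; w3·w3 = 1592; μ ≈ 11408/1592 = 7.1658

μ ≈ 7.1658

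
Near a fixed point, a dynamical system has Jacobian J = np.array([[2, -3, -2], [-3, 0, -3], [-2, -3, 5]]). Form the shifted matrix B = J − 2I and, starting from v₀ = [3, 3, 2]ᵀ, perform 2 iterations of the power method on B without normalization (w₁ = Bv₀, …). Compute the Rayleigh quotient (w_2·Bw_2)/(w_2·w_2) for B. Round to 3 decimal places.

B = J − 2I has rows (0, -3, -2); (-3, -2, -3); (-2, -3, 3)
w1 = Bv₀ = (0·3 + (-3)·3 + (-2)·2; (-3)·3 + (-2)·3 + (-3)·2; (-2)·3 + (-3)·3 + 3·2) = (-13, -21, -9)
w2 = Bw1 = (0·(-13) + (-3)·(-21) + (-2)·(-9); (-3)·(-13) + (-2)·(-21) + (-3)·(-9); (-2)·(-13) + (-3)·(-21) + 3·(-9)) = (81, 108, 62)
Bw2 = (-448, -645, -300)
w2·Bw2 = -124548; w2·w2 = 22069; μ ≈ -124548/22069 = -5.644

-5.644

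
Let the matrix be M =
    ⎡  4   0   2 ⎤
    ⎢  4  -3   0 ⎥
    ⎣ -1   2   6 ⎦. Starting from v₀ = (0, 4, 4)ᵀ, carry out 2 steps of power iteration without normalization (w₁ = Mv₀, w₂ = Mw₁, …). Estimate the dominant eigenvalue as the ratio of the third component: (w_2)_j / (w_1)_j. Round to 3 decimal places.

λ ≈ 5.000

w1 = Mv₀ = (4·0 + 0·4 + 2·4; 4·0 + (-3)·4 + 0·4; (-1)·0 + 2·4 + 6·4) = (8, -12, 32)
w2 = Mw1 = (4·8 + 0·(-12) + 2·32; 4·8 + (-3)·(-12) + 0·32; (-1)·8 + 2·(-12) + 6·32) = (96, 68, 160)
Ratio at component: 160 / 32 = 5.000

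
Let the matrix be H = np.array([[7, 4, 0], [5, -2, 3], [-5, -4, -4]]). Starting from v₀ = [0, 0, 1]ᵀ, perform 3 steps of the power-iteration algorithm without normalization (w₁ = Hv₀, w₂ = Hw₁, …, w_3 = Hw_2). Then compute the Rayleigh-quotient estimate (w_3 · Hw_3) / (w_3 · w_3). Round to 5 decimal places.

-0.84980

w1 = Hv₀ = (0, 3, -4)
w2 = Hw1 = (12, -18, 4)
w3 = Hw2 = (12, 108, -4)
Hw3 = (516, -168, -476)
w3·Hw3 = 12·516 + 108·(-168) + (-4)·(-476) = -10048; w3·w3 = 12·12 + 108·108 + (-4)·(-4) = 11824
λ ≈ -10048/11824 = -0.84980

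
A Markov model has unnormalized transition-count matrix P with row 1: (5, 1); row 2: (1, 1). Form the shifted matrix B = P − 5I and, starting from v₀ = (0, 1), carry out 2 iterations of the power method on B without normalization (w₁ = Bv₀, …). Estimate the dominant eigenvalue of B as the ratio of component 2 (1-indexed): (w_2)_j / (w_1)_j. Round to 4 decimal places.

B = P − 5I has rows (0, 1); (1, -4)
w1 = Bv₀ = (0·0 + 1·1; 1·0 + (-4)·1) = (1, -4)
w2 = Bw1 = (0·1 + 1·(-4); 1·1 + (-4)·(-4)) = (-4, 17)
Ratio: 17/-4 = -4.2500

μ ≈ -4.2500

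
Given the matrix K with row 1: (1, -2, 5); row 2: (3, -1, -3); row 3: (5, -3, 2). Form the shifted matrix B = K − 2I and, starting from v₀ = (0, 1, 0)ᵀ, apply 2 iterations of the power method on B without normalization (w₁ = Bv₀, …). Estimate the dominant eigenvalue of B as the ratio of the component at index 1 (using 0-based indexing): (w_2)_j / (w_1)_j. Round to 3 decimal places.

B = K − 2I has rows (-1, -2, 5); (3, -3, -3); (5, -3, 0)
w1 = Bv₀ = (-2, -3, -3)
w2 = Bw1 = (-7, 12, -1)
Ratio: 12/-3 = -4.000

-4.000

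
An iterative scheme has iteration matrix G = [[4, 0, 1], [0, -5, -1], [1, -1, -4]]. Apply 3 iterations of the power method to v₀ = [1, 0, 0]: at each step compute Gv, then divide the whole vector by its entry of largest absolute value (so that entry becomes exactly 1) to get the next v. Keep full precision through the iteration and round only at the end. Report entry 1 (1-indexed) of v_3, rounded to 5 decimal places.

1.00000

Gv0 = (4.000000, 0.000000, 1.000000); divide by 4.000000 → v1 = (1.000000, 0.000000, 0.250000)
Gv1 = (4.250000, -0.250000, 0.000000); divide by 4.250000 → v2 = (1.000000, -0.058824, 0.000000)
Gv2 = (4.000000, 0.294118, 1.058824); divide by 4.000000 → v3 = (1.000000, 0.073529, 0.264706)
Requested entry of v3: 68/68 = 1.00000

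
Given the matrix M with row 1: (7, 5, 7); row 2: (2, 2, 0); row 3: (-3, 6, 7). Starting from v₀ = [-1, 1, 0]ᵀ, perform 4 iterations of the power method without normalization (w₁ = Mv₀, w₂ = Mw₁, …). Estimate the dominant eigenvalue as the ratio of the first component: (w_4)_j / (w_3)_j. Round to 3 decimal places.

10.268

w1 = Mv₀ = (7·(-1) + 5·1 + 7·0; 2·(-1) + 2·1 + 0·0; (-3)·(-1) + 6·1 + 7·0) = (-2, 0, 9)
w2 = Mw1 = (7·(-2) + 5·0 + 7·9; 2·(-2) + 2·0 + 0·9; (-3)·(-2) + 6·0 + 7·9) = (49, -4, 69)
w3 = Mw2 = (806, 90, 312)
w4 = Mw3 = (8276, 1792, 306)
Ratio at component: 8276 / 806 = 10.268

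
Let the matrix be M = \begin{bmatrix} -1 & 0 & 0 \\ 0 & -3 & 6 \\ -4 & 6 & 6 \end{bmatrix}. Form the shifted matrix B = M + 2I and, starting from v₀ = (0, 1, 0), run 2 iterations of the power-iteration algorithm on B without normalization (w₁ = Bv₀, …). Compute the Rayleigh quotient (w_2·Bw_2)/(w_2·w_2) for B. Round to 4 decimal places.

10.0195

B = M + 2I has rows (1, 0, 0); (0, -1, 6); (-4, 6, 8)
w1 = Bv₀ = (1·0 + 0·1 + 0·0; 0·0 + (-1)·1 + 6·0; (-4)·0 + 6·1 + 8·0) = (0, -1, 6)
w2 = Bw1 = (1·0 + 0·(-1) + 0·6; 0·0 + (-1)·(-1) + 6·6; (-4)·0 + 6·(-1) + 8·6) = (0, 37, 42)
Bw2 = (0, 215, 558)
w2·Bw2 = 31391; w2·w2 = 3133; μ ≈ 31391/3133 = 10.0195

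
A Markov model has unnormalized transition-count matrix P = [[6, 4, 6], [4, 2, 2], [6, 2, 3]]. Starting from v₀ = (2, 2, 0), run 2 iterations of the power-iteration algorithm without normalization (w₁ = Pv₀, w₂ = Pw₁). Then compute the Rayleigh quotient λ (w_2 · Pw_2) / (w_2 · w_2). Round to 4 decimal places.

w1 = Pv₀ = (6·2 + 4·2 + 6·0; 4·2 + 2·2 + 2·0; 6·2 + 2·2 + 3·0) = (20, 12, 16)
w2 = Pw1 = (6·20 + 4·12 + 6·16; 4·20 + 2·12 + 2·16; 6·20 + 2·12 + 3·16) = (264, 136, 192)
Pw2 = (3280, 1712, 2432)
w2·Pw2 = 264·3280 + 136·1712 + 192·2432 = 1565696; w2·w2 = 264·264 + 136·136 + 192·192 = 125056
λ ≈ 1565696/125056 = 12.5200

12.5200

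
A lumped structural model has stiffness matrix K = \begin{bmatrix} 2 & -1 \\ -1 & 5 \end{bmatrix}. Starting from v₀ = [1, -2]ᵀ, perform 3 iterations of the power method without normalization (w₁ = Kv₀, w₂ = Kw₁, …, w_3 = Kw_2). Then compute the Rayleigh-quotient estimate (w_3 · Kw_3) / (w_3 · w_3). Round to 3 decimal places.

w1 = Kv₀ = (4, -11)
w2 = Kw1 = (19, -59)
w3 = Kw2 = (97, -314)
Kw3 = (508, -1667)
w3·Kw3 = 97·508 + (-314)·(-1667) = 572714; w3·w3 = 97·97 + (-314)·(-314) = 108005
λ ≈ 572714/108005 = 5.303

5.303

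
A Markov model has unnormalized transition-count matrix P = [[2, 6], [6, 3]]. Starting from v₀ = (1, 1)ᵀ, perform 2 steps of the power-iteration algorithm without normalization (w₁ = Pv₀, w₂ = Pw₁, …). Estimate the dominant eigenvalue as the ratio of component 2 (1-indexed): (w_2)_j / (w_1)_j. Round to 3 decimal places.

8.333

w1 = Pv₀ = (8, 9)
w2 = Pw1 = (70, 75)
Ratio at component: 75 / 9 = 8.333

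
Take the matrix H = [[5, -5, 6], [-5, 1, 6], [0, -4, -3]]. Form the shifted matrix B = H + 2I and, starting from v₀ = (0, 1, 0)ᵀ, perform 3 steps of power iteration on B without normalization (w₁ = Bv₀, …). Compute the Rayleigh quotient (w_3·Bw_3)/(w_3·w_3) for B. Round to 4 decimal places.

10.4899

B = H + 2I has rows (7, -5, 6); (-5, 3, 6); (0, -4, -1)
w1 = Bv₀ = (7·0 + (-5)·1 + 6·0; (-5)·0 + 3·1 + 6·0; 0·0 + (-4)·1 + (-1)·0) = (-5, 3, -4)
w2 = Bw1 = (7·(-5) + (-5)·3 + 6·(-4); (-5)·(-5) + 3·3 + 6·(-4); 0·(-5) + (-4)·3 + (-1)·(-4)) = (-74, 10, -8)
w3 = Bw2 = (-616, 352, -32)
Bw3 = (-6264, 3944, -1376)
w3·Bw3 = 5290944; w3·w3 = 504384; μ ≈ 5290944/504384 = 10.4899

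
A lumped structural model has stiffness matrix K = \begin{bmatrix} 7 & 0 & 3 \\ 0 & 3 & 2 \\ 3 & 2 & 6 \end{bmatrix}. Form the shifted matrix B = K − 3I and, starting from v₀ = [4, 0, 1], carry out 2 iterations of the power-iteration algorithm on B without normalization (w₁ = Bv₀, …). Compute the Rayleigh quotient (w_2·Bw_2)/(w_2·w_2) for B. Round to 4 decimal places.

μ ≈ 6.7949

B = K − 3I has rows (4, 0, 3); (0, 0, 2); (3, 2, 3)
w1 = Bv₀ = (4·4 + 0·0 + 3·1; 0·4 + 0·0 + 2·1; 3·4 + 2·0 + 3·1) = (19, 2, 15)
w2 = Bw1 = (4·19 + 0·2 + 3·15; 0·19 + 0·2 + 2·15; 3·19 + 2·2 + 3·15) = (121, 30, 106)
Bw2 = (802, 212, 741)
w2·Bw2 = 181948; w2·w2 = 26777; μ ≈ 181948/26777 = 6.7949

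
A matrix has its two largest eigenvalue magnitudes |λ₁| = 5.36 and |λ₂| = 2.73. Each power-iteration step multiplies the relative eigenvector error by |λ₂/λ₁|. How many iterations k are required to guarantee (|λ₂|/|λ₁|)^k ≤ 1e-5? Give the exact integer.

18

|λ₂/λ₁| = 2.73/5.36 = 0.50933
Need k ≥ ln(1e-5) / ln(0.50933) = -11.5129 / -0.6747 ≈ 17.065
Smallest integer k satisfying the bound: 18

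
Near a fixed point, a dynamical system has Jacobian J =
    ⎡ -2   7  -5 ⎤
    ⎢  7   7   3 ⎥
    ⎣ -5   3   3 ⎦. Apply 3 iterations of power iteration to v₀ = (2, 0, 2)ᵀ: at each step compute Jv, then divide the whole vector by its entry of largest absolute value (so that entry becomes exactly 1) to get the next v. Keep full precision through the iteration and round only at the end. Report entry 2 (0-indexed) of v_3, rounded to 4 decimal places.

-0.2638

Jv0 = (-14.00000, 20.00000, -4.00000); divide by 20.00000 → v1 = (-0.70000, 1.00000, -0.20000)
Jv1 = (9.40000, 1.50000, 5.90000); divide by 9.40000 → v2 = (1.00000, 0.15957, 0.62766)
Jv2 = (-4.02128, 10.00000, -2.63830); divide by 10.00000 → v3 = (-0.40213, 1.00000, -0.26383)
Requested entry of v3: -496/1880 = -0.2638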